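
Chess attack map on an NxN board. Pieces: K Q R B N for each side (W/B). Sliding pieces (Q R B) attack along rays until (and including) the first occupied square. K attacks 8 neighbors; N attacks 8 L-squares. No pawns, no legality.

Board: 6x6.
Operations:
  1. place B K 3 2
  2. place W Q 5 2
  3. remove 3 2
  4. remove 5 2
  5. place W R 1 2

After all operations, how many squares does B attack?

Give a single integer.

Op 1: place BK@(3,2)
Op 2: place WQ@(5,2)
Op 3: remove (3,2)
Op 4: remove (5,2)
Op 5: place WR@(1,2)
Per-piece attacks for B:
Union (0 distinct): (none)

Answer: 0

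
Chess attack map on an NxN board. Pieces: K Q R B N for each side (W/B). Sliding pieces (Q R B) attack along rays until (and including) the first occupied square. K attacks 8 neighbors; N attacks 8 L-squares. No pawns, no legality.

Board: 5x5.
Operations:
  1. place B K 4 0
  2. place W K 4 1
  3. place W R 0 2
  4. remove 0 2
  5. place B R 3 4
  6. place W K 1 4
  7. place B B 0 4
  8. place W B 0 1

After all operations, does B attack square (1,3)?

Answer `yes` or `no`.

Answer: yes

Derivation:
Op 1: place BK@(4,0)
Op 2: place WK@(4,1)
Op 3: place WR@(0,2)
Op 4: remove (0,2)
Op 5: place BR@(3,4)
Op 6: place WK@(1,4)
Op 7: place BB@(0,4)
Op 8: place WB@(0,1)
Per-piece attacks for B:
  BB@(0,4): attacks (1,3) (2,2) (3,1) (4,0) [ray(1,-1) blocked at (4,0)]
  BR@(3,4): attacks (3,3) (3,2) (3,1) (3,0) (4,4) (2,4) (1,4) [ray(-1,0) blocked at (1,4)]
  BK@(4,0): attacks (4,1) (3,0) (3,1)
B attacks (1,3): yes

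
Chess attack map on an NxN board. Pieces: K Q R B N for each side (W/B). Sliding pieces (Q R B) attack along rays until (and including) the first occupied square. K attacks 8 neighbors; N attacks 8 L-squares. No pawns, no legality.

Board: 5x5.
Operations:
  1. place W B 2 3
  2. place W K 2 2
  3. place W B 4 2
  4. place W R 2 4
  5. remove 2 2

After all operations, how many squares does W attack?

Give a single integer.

Answer: 13

Derivation:
Op 1: place WB@(2,3)
Op 2: place WK@(2,2)
Op 3: place WB@(4,2)
Op 4: place WR@(2,4)
Op 5: remove (2,2)
Per-piece attacks for W:
  WB@(2,3): attacks (3,4) (3,2) (4,1) (1,4) (1,2) (0,1)
  WR@(2,4): attacks (2,3) (3,4) (4,4) (1,4) (0,4) [ray(0,-1) blocked at (2,3)]
  WB@(4,2): attacks (3,3) (2,4) (3,1) (2,0) [ray(-1,1) blocked at (2,4)]
Union (13 distinct): (0,1) (0,4) (1,2) (1,4) (2,0) (2,3) (2,4) (3,1) (3,2) (3,3) (3,4) (4,1) (4,4)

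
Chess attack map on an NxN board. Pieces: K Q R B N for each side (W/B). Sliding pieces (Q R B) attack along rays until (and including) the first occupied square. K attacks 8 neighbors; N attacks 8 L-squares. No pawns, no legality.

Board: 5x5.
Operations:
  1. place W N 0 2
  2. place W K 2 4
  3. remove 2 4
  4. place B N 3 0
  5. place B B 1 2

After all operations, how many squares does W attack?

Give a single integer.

Answer: 4

Derivation:
Op 1: place WN@(0,2)
Op 2: place WK@(2,4)
Op 3: remove (2,4)
Op 4: place BN@(3,0)
Op 5: place BB@(1,2)
Per-piece attacks for W:
  WN@(0,2): attacks (1,4) (2,3) (1,0) (2,1)
Union (4 distinct): (1,0) (1,4) (2,1) (2,3)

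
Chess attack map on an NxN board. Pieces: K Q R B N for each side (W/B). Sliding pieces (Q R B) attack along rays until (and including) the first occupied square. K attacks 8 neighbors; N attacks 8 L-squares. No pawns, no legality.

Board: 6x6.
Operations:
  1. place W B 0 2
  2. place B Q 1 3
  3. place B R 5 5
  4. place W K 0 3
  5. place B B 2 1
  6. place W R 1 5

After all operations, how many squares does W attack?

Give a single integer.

Answer: 12

Derivation:
Op 1: place WB@(0,2)
Op 2: place BQ@(1,3)
Op 3: place BR@(5,5)
Op 4: place WK@(0,3)
Op 5: place BB@(2,1)
Op 6: place WR@(1,5)
Per-piece attacks for W:
  WB@(0,2): attacks (1,3) (1,1) (2,0) [ray(1,1) blocked at (1,3)]
  WK@(0,3): attacks (0,4) (0,2) (1,3) (1,4) (1,2)
  WR@(1,5): attacks (1,4) (1,3) (2,5) (3,5) (4,5) (5,5) (0,5) [ray(0,-1) blocked at (1,3); ray(1,0) blocked at (5,5)]
Union (12 distinct): (0,2) (0,4) (0,5) (1,1) (1,2) (1,3) (1,4) (2,0) (2,5) (3,5) (4,5) (5,5)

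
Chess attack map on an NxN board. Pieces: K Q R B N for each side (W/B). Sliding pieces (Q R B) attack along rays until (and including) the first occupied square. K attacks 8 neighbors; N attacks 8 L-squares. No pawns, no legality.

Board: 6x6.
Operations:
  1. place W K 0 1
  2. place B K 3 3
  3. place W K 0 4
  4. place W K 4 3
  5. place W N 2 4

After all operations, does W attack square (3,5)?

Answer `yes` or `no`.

Op 1: place WK@(0,1)
Op 2: place BK@(3,3)
Op 3: place WK@(0,4)
Op 4: place WK@(4,3)
Op 5: place WN@(2,4)
Per-piece attacks for W:
  WK@(0,1): attacks (0,2) (0,0) (1,1) (1,2) (1,0)
  WK@(0,4): attacks (0,5) (0,3) (1,4) (1,5) (1,3)
  WN@(2,4): attacks (4,5) (0,5) (3,2) (4,3) (1,2) (0,3)
  WK@(4,3): attacks (4,4) (4,2) (5,3) (3,3) (5,4) (5,2) (3,4) (3,2)
W attacks (3,5): no

Answer: no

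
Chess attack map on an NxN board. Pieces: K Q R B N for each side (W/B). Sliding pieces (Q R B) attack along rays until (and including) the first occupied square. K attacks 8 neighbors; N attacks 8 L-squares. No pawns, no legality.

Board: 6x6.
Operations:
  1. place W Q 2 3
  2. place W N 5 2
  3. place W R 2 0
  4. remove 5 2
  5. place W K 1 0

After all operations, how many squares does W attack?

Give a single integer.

Answer: 25

Derivation:
Op 1: place WQ@(2,3)
Op 2: place WN@(5,2)
Op 3: place WR@(2,0)
Op 4: remove (5,2)
Op 5: place WK@(1,0)
Per-piece attacks for W:
  WK@(1,0): attacks (1,1) (2,0) (0,0) (2,1) (0,1)
  WR@(2,0): attacks (2,1) (2,2) (2,3) (3,0) (4,0) (5,0) (1,0) [ray(0,1) blocked at (2,3); ray(-1,0) blocked at (1,0)]
  WQ@(2,3): attacks (2,4) (2,5) (2,2) (2,1) (2,0) (3,3) (4,3) (5,3) (1,3) (0,3) (3,4) (4,5) (3,2) (4,1) (5,0) (1,4) (0,5) (1,2) (0,1) [ray(0,-1) blocked at (2,0)]
Union (25 distinct): (0,0) (0,1) (0,3) (0,5) (1,0) (1,1) (1,2) (1,3) (1,4) (2,0) (2,1) (2,2) (2,3) (2,4) (2,5) (3,0) (3,2) (3,3) (3,4) (4,0) (4,1) (4,3) (4,5) (5,0) (5,3)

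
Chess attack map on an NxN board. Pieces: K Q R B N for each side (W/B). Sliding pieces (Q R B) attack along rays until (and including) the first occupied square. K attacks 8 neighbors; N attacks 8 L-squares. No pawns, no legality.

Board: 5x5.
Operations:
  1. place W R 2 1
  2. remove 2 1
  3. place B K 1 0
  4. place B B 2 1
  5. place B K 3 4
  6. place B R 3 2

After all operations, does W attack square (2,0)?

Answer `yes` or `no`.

Answer: no

Derivation:
Op 1: place WR@(2,1)
Op 2: remove (2,1)
Op 3: place BK@(1,0)
Op 4: place BB@(2,1)
Op 5: place BK@(3,4)
Op 6: place BR@(3,2)
Per-piece attacks for W:
W attacks (2,0): no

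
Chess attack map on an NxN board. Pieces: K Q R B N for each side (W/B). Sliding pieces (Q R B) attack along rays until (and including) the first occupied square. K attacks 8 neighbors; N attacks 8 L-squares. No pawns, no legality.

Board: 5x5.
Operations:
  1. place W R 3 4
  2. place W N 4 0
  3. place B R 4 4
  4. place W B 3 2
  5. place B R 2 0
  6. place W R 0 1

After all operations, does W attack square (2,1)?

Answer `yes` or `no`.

Op 1: place WR@(3,4)
Op 2: place WN@(4,0)
Op 3: place BR@(4,4)
Op 4: place WB@(3,2)
Op 5: place BR@(2,0)
Op 6: place WR@(0,1)
Per-piece attacks for W:
  WR@(0,1): attacks (0,2) (0,3) (0,4) (0,0) (1,1) (2,1) (3,1) (4,1)
  WB@(3,2): attacks (4,3) (4,1) (2,3) (1,4) (2,1) (1,0)
  WR@(3,4): attacks (3,3) (3,2) (4,4) (2,4) (1,4) (0,4) [ray(0,-1) blocked at (3,2); ray(1,0) blocked at (4,4)]
  WN@(4,0): attacks (3,2) (2,1)
W attacks (2,1): yes

Answer: yes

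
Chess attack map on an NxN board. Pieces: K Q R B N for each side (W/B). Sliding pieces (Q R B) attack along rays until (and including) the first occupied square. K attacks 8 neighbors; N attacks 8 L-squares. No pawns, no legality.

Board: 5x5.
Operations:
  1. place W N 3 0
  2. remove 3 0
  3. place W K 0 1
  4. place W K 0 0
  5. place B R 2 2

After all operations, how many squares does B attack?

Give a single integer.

Answer: 8

Derivation:
Op 1: place WN@(3,0)
Op 2: remove (3,0)
Op 3: place WK@(0,1)
Op 4: place WK@(0,0)
Op 5: place BR@(2,2)
Per-piece attacks for B:
  BR@(2,2): attacks (2,3) (2,4) (2,1) (2,0) (3,2) (4,2) (1,2) (0,2)
Union (8 distinct): (0,2) (1,2) (2,0) (2,1) (2,3) (2,4) (3,2) (4,2)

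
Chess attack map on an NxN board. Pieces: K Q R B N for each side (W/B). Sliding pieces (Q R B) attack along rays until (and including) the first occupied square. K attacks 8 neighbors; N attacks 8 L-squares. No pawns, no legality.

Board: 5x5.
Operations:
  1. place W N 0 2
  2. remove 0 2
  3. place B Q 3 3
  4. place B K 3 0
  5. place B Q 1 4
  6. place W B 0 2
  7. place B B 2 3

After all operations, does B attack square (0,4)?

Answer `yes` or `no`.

Op 1: place WN@(0,2)
Op 2: remove (0,2)
Op 3: place BQ@(3,3)
Op 4: place BK@(3,0)
Op 5: place BQ@(1,4)
Op 6: place WB@(0,2)
Op 7: place BB@(2,3)
Per-piece attacks for B:
  BQ@(1,4): attacks (1,3) (1,2) (1,1) (1,0) (2,4) (3,4) (4,4) (0,4) (2,3) (0,3) [ray(1,-1) blocked at (2,3)]
  BB@(2,3): attacks (3,4) (3,2) (4,1) (1,4) (1,2) (0,1) [ray(-1,1) blocked at (1,4)]
  BK@(3,0): attacks (3,1) (4,0) (2,0) (4,1) (2,1)
  BQ@(3,3): attacks (3,4) (3,2) (3,1) (3,0) (4,3) (2,3) (4,4) (4,2) (2,4) (2,2) (1,1) (0,0) [ray(0,-1) blocked at (3,0); ray(-1,0) blocked at (2,3)]
B attacks (0,4): yes

Answer: yes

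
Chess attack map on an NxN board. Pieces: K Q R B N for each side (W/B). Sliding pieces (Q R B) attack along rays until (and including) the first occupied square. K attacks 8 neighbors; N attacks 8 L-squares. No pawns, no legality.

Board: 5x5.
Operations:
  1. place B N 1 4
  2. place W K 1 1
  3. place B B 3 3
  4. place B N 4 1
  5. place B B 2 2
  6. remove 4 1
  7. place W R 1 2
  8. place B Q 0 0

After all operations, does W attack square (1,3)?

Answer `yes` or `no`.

Op 1: place BN@(1,4)
Op 2: place WK@(1,1)
Op 3: place BB@(3,3)
Op 4: place BN@(4,1)
Op 5: place BB@(2,2)
Op 6: remove (4,1)
Op 7: place WR@(1,2)
Op 8: place BQ@(0,0)
Per-piece attacks for W:
  WK@(1,1): attacks (1,2) (1,0) (2,1) (0,1) (2,2) (2,0) (0,2) (0,0)
  WR@(1,2): attacks (1,3) (1,4) (1,1) (2,2) (0,2) [ray(0,1) blocked at (1,4); ray(0,-1) blocked at (1,1); ray(1,0) blocked at (2,2)]
W attacks (1,3): yes

Answer: yes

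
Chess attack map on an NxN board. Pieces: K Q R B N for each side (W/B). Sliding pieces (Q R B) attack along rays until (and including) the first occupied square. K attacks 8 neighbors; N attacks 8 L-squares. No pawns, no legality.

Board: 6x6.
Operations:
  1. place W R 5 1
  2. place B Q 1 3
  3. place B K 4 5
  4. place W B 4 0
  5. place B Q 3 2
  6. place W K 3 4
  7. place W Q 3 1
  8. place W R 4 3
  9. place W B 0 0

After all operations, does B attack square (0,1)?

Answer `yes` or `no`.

Answer: no

Derivation:
Op 1: place WR@(5,1)
Op 2: place BQ@(1,3)
Op 3: place BK@(4,5)
Op 4: place WB@(4,0)
Op 5: place BQ@(3,2)
Op 6: place WK@(3,4)
Op 7: place WQ@(3,1)
Op 8: place WR@(4,3)
Op 9: place WB@(0,0)
Per-piece attacks for B:
  BQ@(1,3): attacks (1,4) (1,5) (1,2) (1,1) (1,0) (2,3) (3,3) (4,3) (0,3) (2,4) (3,5) (2,2) (3,1) (0,4) (0,2) [ray(1,0) blocked at (4,3); ray(1,-1) blocked at (3,1)]
  BQ@(3,2): attacks (3,3) (3,4) (3,1) (4,2) (5,2) (2,2) (1,2) (0,2) (4,3) (4,1) (5,0) (2,3) (1,4) (0,5) (2,1) (1,0) [ray(0,1) blocked at (3,4); ray(0,-1) blocked at (3,1); ray(1,1) blocked at (4,3)]
  BK@(4,5): attacks (4,4) (5,5) (3,5) (5,4) (3,4)
B attacks (0,1): no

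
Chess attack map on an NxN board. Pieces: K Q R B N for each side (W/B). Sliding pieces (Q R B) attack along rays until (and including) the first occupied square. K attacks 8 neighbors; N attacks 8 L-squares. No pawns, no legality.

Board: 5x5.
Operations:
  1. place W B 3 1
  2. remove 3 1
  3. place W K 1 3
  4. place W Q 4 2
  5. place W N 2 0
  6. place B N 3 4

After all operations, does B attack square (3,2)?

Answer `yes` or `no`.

Op 1: place WB@(3,1)
Op 2: remove (3,1)
Op 3: place WK@(1,3)
Op 4: place WQ@(4,2)
Op 5: place WN@(2,0)
Op 6: place BN@(3,4)
Per-piece attacks for B:
  BN@(3,4): attacks (4,2) (2,2) (1,3)
B attacks (3,2): no

Answer: no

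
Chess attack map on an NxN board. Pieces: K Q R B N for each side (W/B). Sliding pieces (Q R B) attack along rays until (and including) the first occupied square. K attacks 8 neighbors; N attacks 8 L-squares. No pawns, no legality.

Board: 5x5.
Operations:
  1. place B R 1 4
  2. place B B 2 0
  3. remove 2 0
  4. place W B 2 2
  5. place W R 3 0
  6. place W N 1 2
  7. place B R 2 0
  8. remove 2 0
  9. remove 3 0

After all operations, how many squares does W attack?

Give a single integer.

Op 1: place BR@(1,4)
Op 2: place BB@(2,0)
Op 3: remove (2,0)
Op 4: place WB@(2,2)
Op 5: place WR@(3,0)
Op 6: place WN@(1,2)
Op 7: place BR@(2,0)
Op 8: remove (2,0)
Op 9: remove (3,0)
Per-piece attacks for W:
  WN@(1,2): attacks (2,4) (3,3) (0,4) (2,0) (3,1) (0,0)
  WB@(2,2): attacks (3,3) (4,4) (3,1) (4,0) (1,3) (0,4) (1,1) (0,0)
Union (10 distinct): (0,0) (0,4) (1,1) (1,3) (2,0) (2,4) (3,1) (3,3) (4,0) (4,4)

Answer: 10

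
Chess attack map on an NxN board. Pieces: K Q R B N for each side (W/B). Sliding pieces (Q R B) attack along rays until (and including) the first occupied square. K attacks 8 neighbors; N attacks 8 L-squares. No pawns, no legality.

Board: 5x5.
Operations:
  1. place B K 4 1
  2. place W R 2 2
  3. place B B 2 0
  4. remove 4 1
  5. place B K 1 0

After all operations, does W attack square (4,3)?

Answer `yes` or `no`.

Op 1: place BK@(4,1)
Op 2: place WR@(2,2)
Op 3: place BB@(2,0)
Op 4: remove (4,1)
Op 5: place BK@(1,0)
Per-piece attacks for W:
  WR@(2,2): attacks (2,3) (2,4) (2,1) (2,0) (3,2) (4,2) (1,2) (0,2) [ray(0,-1) blocked at (2,0)]
W attacks (4,3): no

Answer: no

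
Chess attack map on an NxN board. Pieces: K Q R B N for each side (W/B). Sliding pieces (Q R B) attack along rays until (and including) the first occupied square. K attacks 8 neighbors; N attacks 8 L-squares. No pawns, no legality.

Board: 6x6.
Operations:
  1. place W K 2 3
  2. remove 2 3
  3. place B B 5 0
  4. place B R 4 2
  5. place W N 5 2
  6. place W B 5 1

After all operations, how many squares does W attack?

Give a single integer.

Op 1: place WK@(2,3)
Op 2: remove (2,3)
Op 3: place BB@(5,0)
Op 4: place BR@(4,2)
Op 5: place WN@(5,2)
Op 6: place WB@(5,1)
Per-piece attacks for W:
  WB@(5,1): attacks (4,2) (4,0) [ray(-1,1) blocked at (4,2)]
  WN@(5,2): attacks (4,4) (3,3) (4,0) (3,1)
Union (5 distinct): (3,1) (3,3) (4,0) (4,2) (4,4)

Answer: 5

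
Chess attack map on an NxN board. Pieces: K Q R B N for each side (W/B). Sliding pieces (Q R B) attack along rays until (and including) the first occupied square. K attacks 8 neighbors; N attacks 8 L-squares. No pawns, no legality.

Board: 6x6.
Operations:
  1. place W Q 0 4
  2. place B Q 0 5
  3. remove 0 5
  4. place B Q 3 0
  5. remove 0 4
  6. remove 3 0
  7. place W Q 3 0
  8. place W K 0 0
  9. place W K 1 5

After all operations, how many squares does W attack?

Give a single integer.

Answer: 22

Derivation:
Op 1: place WQ@(0,4)
Op 2: place BQ@(0,5)
Op 3: remove (0,5)
Op 4: place BQ@(3,0)
Op 5: remove (0,4)
Op 6: remove (3,0)
Op 7: place WQ@(3,0)
Op 8: place WK@(0,0)
Op 9: place WK@(1,5)
Per-piece attacks for W:
  WK@(0,0): attacks (0,1) (1,0) (1,1)
  WK@(1,5): attacks (1,4) (2,5) (0,5) (2,4) (0,4)
  WQ@(3,0): attacks (3,1) (3,2) (3,3) (3,4) (3,5) (4,0) (5,0) (2,0) (1,0) (0,0) (4,1) (5,2) (2,1) (1,2) (0,3) [ray(-1,0) blocked at (0,0)]
Union (22 distinct): (0,0) (0,1) (0,3) (0,4) (0,5) (1,0) (1,1) (1,2) (1,4) (2,0) (2,1) (2,4) (2,5) (3,1) (3,2) (3,3) (3,4) (3,5) (4,0) (4,1) (5,0) (5,2)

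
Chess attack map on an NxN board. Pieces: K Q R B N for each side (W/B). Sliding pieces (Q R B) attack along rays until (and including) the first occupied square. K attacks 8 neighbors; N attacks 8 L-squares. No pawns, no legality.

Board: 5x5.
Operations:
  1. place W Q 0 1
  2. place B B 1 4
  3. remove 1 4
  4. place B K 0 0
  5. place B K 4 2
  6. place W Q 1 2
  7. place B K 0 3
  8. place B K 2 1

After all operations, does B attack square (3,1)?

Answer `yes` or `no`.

Answer: yes

Derivation:
Op 1: place WQ@(0,1)
Op 2: place BB@(1,4)
Op 3: remove (1,4)
Op 4: place BK@(0,0)
Op 5: place BK@(4,2)
Op 6: place WQ@(1,2)
Op 7: place BK@(0,3)
Op 8: place BK@(2,1)
Per-piece attacks for B:
  BK@(0,0): attacks (0,1) (1,0) (1,1)
  BK@(0,3): attacks (0,4) (0,2) (1,3) (1,4) (1,2)
  BK@(2,1): attacks (2,2) (2,0) (3,1) (1,1) (3,2) (3,0) (1,2) (1,0)
  BK@(4,2): attacks (4,3) (4,1) (3,2) (3,3) (3,1)
B attacks (3,1): yes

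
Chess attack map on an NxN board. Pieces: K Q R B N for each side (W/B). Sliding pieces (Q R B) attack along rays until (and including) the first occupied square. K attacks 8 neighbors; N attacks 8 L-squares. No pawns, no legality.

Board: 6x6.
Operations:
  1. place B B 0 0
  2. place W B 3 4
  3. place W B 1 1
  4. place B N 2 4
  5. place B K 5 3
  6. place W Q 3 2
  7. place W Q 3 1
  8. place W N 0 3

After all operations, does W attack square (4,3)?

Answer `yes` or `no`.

Op 1: place BB@(0,0)
Op 2: place WB@(3,4)
Op 3: place WB@(1,1)
Op 4: place BN@(2,4)
Op 5: place BK@(5,3)
Op 6: place WQ@(3,2)
Op 7: place WQ@(3,1)
Op 8: place WN@(0,3)
Per-piece attacks for W:
  WN@(0,3): attacks (1,5) (2,4) (1,1) (2,2)
  WB@(1,1): attacks (2,2) (3,3) (4,4) (5,5) (2,0) (0,2) (0,0) [ray(-1,-1) blocked at (0,0)]
  WQ@(3,1): attacks (3,2) (3,0) (4,1) (5,1) (2,1) (1,1) (4,2) (5,3) (4,0) (2,2) (1,3) (0,4) (2,0) [ray(0,1) blocked at (3,2); ray(-1,0) blocked at (1,1); ray(1,1) blocked at (5,3)]
  WQ@(3,2): attacks (3,3) (3,4) (3,1) (4,2) (5,2) (2,2) (1,2) (0,2) (4,3) (5,4) (4,1) (5,0) (2,3) (1,4) (0,5) (2,1) (1,0) [ray(0,1) blocked at (3,4); ray(0,-1) blocked at (3,1)]
  WB@(3,4): attacks (4,5) (4,3) (5,2) (2,5) (2,3) (1,2) (0,1)
W attacks (4,3): yes

Answer: yes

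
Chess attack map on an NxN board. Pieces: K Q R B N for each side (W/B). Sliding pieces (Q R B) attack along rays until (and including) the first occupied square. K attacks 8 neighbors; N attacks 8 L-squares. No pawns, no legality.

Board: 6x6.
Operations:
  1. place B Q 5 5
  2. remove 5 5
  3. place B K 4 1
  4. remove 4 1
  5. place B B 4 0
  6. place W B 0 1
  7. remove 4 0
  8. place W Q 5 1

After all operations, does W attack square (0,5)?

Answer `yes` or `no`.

Op 1: place BQ@(5,5)
Op 2: remove (5,5)
Op 3: place BK@(4,1)
Op 4: remove (4,1)
Op 5: place BB@(4,0)
Op 6: place WB@(0,1)
Op 7: remove (4,0)
Op 8: place WQ@(5,1)
Per-piece attacks for W:
  WB@(0,1): attacks (1,2) (2,3) (3,4) (4,5) (1,0)
  WQ@(5,1): attacks (5,2) (5,3) (5,4) (5,5) (5,0) (4,1) (3,1) (2,1) (1,1) (0,1) (4,2) (3,3) (2,4) (1,5) (4,0) [ray(-1,0) blocked at (0,1)]
W attacks (0,5): no

Answer: no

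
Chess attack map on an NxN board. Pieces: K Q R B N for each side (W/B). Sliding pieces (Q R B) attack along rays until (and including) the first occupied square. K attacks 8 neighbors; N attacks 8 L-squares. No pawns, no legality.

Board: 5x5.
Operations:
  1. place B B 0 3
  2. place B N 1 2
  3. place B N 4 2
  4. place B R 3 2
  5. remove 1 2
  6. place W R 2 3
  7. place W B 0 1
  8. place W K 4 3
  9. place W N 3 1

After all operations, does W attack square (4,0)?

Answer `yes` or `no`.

Op 1: place BB@(0,3)
Op 2: place BN@(1,2)
Op 3: place BN@(4,2)
Op 4: place BR@(3,2)
Op 5: remove (1,2)
Op 6: place WR@(2,3)
Op 7: place WB@(0,1)
Op 8: place WK@(4,3)
Op 9: place WN@(3,1)
Per-piece attacks for W:
  WB@(0,1): attacks (1,2) (2,3) (1,0) [ray(1,1) blocked at (2,3)]
  WR@(2,3): attacks (2,4) (2,2) (2,1) (2,0) (3,3) (4,3) (1,3) (0,3) [ray(1,0) blocked at (4,3); ray(-1,0) blocked at (0,3)]
  WN@(3,1): attacks (4,3) (2,3) (1,2) (1,0)
  WK@(4,3): attacks (4,4) (4,2) (3,3) (3,4) (3,2)
W attacks (4,0): no

Answer: no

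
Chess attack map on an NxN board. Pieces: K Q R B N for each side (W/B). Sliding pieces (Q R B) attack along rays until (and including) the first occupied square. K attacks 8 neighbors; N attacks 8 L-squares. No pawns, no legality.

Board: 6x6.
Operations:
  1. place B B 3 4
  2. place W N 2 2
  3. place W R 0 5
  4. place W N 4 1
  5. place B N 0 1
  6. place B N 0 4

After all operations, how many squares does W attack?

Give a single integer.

Answer: 18

Derivation:
Op 1: place BB@(3,4)
Op 2: place WN@(2,2)
Op 3: place WR@(0,5)
Op 4: place WN@(4,1)
Op 5: place BN@(0,1)
Op 6: place BN@(0,4)
Per-piece attacks for W:
  WR@(0,5): attacks (0,4) (1,5) (2,5) (3,5) (4,5) (5,5) [ray(0,-1) blocked at (0,4)]
  WN@(2,2): attacks (3,4) (4,3) (1,4) (0,3) (3,0) (4,1) (1,0) (0,1)
  WN@(4,1): attacks (5,3) (3,3) (2,2) (2,0)
Union (18 distinct): (0,1) (0,3) (0,4) (1,0) (1,4) (1,5) (2,0) (2,2) (2,5) (3,0) (3,3) (3,4) (3,5) (4,1) (4,3) (4,5) (5,3) (5,5)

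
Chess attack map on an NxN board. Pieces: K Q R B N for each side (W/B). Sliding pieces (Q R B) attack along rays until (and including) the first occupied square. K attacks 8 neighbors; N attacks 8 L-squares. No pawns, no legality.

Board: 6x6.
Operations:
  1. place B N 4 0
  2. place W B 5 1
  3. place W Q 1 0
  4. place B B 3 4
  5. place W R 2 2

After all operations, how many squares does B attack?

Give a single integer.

Op 1: place BN@(4,0)
Op 2: place WB@(5,1)
Op 3: place WQ@(1,0)
Op 4: place BB@(3,4)
Op 5: place WR@(2,2)
Per-piece attacks for B:
  BB@(3,4): attacks (4,5) (4,3) (5,2) (2,5) (2,3) (1,2) (0,1)
  BN@(4,0): attacks (5,2) (3,2) (2,1)
Union (9 distinct): (0,1) (1,2) (2,1) (2,3) (2,5) (3,2) (4,3) (4,5) (5,2)

Answer: 9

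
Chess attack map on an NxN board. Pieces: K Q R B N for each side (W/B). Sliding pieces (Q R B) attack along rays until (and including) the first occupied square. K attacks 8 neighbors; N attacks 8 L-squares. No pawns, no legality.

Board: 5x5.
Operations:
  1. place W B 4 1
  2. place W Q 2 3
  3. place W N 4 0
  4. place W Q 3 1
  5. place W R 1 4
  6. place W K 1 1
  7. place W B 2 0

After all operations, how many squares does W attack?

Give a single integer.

Answer: 25

Derivation:
Op 1: place WB@(4,1)
Op 2: place WQ@(2,3)
Op 3: place WN@(4,0)
Op 4: place WQ@(3,1)
Op 5: place WR@(1,4)
Op 6: place WK@(1,1)
Op 7: place WB@(2,0)
Per-piece attacks for W:
  WK@(1,1): attacks (1,2) (1,0) (2,1) (0,1) (2,2) (2,0) (0,2) (0,0)
  WR@(1,4): attacks (1,3) (1,2) (1,1) (2,4) (3,4) (4,4) (0,4) [ray(0,-1) blocked at (1,1)]
  WB@(2,0): attacks (3,1) (1,1) [ray(1,1) blocked at (3,1); ray(-1,1) blocked at (1,1)]
  WQ@(2,3): attacks (2,4) (2,2) (2,1) (2,0) (3,3) (4,3) (1,3) (0,3) (3,4) (3,2) (4,1) (1,4) (1,2) (0,1) [ray(0,-1) blocked at (2,0); ray(1,-1) blocked at (4,1); ray(-1,1) blocked at (1,4)]
  WQ@(3,1): attacks (3,2) (3,3) (3,4) (3,0) (4,1) (2,1) (1,1) (4,2) (4,0) (2,2) (1,3) (0,4) (2,0) [ray(1,0) blocked at (4,1); ray(-1,0) blocked at (1,1); ray(1,-1) blocked at (4,0); ray(-1,-1) blocked at (2,0)]
  WN@(4,0): attacks (3,2) (2,1)
  WB@(4,1): attacks (3,2) (2,3) (3,0) [ray(-1,1) blocked at (2,3)]
Union (25 distinct): (0,0) (0,1) (0,2) (0,3) (0,4) (1,0) (1,1) (1,2) (1,3) (1,4) (2,0) (2,1) (2,2) (2,3) (2,4) (3,0) (3,1) (3,2) (3,3) (3,4) (4,0) (4,1) (4,2) (4,3) (4,4)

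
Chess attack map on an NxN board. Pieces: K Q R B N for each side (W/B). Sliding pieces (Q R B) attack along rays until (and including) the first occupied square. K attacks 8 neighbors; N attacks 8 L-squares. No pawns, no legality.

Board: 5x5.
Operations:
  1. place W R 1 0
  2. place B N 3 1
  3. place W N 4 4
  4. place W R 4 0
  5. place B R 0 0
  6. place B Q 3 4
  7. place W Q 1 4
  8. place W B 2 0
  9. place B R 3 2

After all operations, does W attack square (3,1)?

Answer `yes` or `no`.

Answer: yes

Derivation:
Op 1: place WR@(1,0)
Op 2: place BN@(3,1)
Op 3: place WN@(4,4)
Op 4: place WR@(4,0)
Op 5: place BR@(0,0)
Op 6: place BQ@(3,4)
Op 7: place WQ@(1,4)
Op 8: place WB@(2,0)
Op 9: place BR@(3,2)
Per-piece attacks for W:
  WR@(1,0): attacks (1,1) (1,2) (1,3) (1,4) (2,0) (0,0) [ray(0,1) blocked at (1,4); ray(1,0) blocked at (2,0); ray(-1,0) blocked at (0,0)]
  WQ@(1,4): attacks (1,3) (1,2) (1,1) (1,0) (2,4) (3,4) (0,4) (2,3) (3,2) (0,3) [ray(0,-1) blocked at (1,0); ray(1,0) blocked at (3,4); ray(1,-1) blocked at (3,2)]
  WB@(2,0): attacks (3,1) (1,1) (0,2) [ray(1,1) blocked at (3,1)]
  WR@(4,0): attacks (4,1) (4,2) (4,3) (4,4) (3,0) (2,0) [ray(0,1) blocked at (4,4); ray(-1,0) blocked at (2,0)]
  WN@(4,4): attacks (3,2) (2,3)
W attacks (3,1): yes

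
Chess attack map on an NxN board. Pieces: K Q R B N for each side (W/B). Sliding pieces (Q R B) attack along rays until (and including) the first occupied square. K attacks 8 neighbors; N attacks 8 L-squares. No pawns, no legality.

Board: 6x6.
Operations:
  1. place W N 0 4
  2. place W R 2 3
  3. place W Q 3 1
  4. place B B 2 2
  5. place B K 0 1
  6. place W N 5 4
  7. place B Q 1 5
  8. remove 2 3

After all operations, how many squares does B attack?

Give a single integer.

Answer: 19

Derivation:
Op 1: place WN@(0,4)
Op 2: place WR@(2,3)
Op 3: place WQ@(3,1)
Op 4: place BB@(2,2)
Op 5: place BK@(0,1)
Op 6: place WN@(5,4)
Op 7: place BQ@(1,5)
Op 8: remove (2,3)
Per-piece attacks for B:
  BK@(0,1): attacks (0,2) (0,0) (1,1) (1,2) (1,0)
  BQ@(1,5): attacks (1,4) (1,3) (1,2) (1,1) (1,0) (2,5) (3,5) (4,5) (5,5) (0,5) (2,4) (3,3) (4,2) (5,1) (0,4) [ray(-1,-1) blocked at (0,4)]
  BB@(2,2): attacks (3,3) (4,4) (5,5) (3,1) (1,3) (0,4) (1,1) (0,0) [ray(1,-1) blocked at (3,1); ray(-1,1) blocked at (0,4)]
Union (19 distinct): (0,0) (0,2) (0,4) (0,5) (1,0) (1,1) (1,2) (1,3) (1,4) (2,4) (2,5) (3,1) (3,3) (3,5) (4,2) (4,4) (4,5) (5,1) (5,5)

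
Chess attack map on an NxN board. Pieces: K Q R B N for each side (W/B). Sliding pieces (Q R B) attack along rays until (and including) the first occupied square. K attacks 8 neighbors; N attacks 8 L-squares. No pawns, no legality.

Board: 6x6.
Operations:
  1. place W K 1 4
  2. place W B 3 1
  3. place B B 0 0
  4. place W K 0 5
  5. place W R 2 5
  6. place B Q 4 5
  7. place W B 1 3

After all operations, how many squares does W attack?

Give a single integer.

Op 1: place WK@(1,4)
Op 2: place WB@(3,1)
Op 3: place BB@(0,0)
Op 4: place WK@(0,5)
Op 5: place WR@(2,5)
Op 6: place BQ@(4,5)
Op 7: place WB@(1,3)
Per-piece attacks for W:
  WK@(0,5): attacks (0,4) (1,5) (1,4)
  WB@(1,3): attacks (2,4) (3,5) (2,2) (3,1) (0,4) (0,2) [ray(1,-1) blocked at (3,1)]
  WK@(1,4): attacks (1,5) (1,3) (2,4) (0,4) (2,5) (2,3) (0,5) (0,3)
  WR@(2,5): attacks (2,4) (2,3) (2,2) (2,1) (2,0) (3,5) (4,5) (1,5) (0,5) [ray(1,0) blocked at (4,5); ray(-1,0) blocked at (0,5)]
  WB@(3,1): attacks (4,2) (5,3) (4,0) (2,2) (1,3) (2,0) [ray(-1,1) blocked at (1,3)]
Union (19 distinct): (0,2) (0,3) (0,4) (0,5) (1,3) (1,4) (1,5) (2,0) (2,1) (2,2) (2,3) (2,4) (2,5) (3,1) (3,5) (4,0) (4,2) (4,5) (5,3)

Answer: 19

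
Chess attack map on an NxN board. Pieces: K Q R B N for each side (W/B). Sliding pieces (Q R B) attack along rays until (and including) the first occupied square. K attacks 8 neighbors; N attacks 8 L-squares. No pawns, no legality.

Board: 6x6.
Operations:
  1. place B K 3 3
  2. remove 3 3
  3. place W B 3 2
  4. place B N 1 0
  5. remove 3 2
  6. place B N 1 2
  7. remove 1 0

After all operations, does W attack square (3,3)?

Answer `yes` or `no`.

Answer: no

Derivation:
Op 1: place BK@(3,3)
Op 2: remove (3,3)
Op 3: place WB@(3,2)
Op 4: place BN@(1,0)
Op 5: remove (3,2)
Op 6: place BN@(1,2)
Op 7: remove (1,0)
Per-piece attacks for W:
W attacks (3,3): no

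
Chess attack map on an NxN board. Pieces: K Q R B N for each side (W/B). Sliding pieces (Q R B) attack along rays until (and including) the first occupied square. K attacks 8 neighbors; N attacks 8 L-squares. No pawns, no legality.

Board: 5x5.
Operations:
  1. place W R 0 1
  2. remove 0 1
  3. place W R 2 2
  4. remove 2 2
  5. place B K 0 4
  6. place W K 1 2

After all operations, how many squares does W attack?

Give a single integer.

Op 1: place WR@(0,1)
Op 2: remove (0,1)
Op 3: place WR@(2,2)
Op 4: remove (2,2)
Op 5: place BK@(0,4)
Op 6: place WK@(1,2)
Per-piece attacks for W:
  WK@(1,2): attacks (1,3) (1,1) (2,2) (0,2) (2,3) (2,1) (0,3) (0,1)
Union (8 distinct): (0,1) (0,2) (0,3) (1,1) (1,3) (2,1) (2,2) (2,3)

Answer: 8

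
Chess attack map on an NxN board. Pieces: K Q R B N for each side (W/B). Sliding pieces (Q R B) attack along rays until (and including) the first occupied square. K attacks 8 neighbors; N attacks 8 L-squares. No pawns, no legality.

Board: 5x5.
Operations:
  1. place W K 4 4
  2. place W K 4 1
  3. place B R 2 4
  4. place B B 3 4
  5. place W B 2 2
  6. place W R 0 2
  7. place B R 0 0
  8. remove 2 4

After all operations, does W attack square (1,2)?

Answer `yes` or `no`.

Answer: yes

Derivation:
Op 1: place WK@(4,4)
Op 2: place WK@(4,1)
Op 3: place BR@(2,4)
Op 4: place BB@(3,4)
Op 5: place WB@(2,2)
Op 6: place WR@(0,2)
Op 7: place BR@(0,0)
Op 8: remove (2,4)
Per-piece attacks for W:
  WR@(0,2): attacks (0,3) (0,4) (0,1) (0,0) (1,2) (2,2) [ray(0,-1) blocked at (0,0); ray(1,0) blocked at (2,2)]
  WB@(2,2): attacks (3,3) (4,4) (3,1) (4,0) (1,3) (0,4) (1,1) (0,0) [ray(1,1) blocked at (4,4); ray(-1,-1) blocked at (0,0)]
  WK@(4,1): attacks (4,2) (4,0) (3,1) (3,2) (3,0)
  WK@(4,4): attacks (4,3) (3,4) (3,3)
W attacks (1,2): yes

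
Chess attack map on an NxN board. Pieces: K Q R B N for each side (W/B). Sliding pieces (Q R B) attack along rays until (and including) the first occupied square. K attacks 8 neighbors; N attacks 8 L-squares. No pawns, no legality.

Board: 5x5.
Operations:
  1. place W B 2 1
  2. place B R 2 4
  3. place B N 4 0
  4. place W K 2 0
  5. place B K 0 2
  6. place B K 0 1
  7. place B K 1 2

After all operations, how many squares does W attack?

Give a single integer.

Op 1: place WB@(2,1)
Op 2: place BR@(2,4)
Op 3: place BN@(4,0)
Op 4: place WK@(2,0)
Op 5: place BK@(0,2)
Op 6: place BK@(0,1)
Op 7: place BK@(1,2)
Per-piece attacks for W:
  WK@(2,0): attacks (2,1) (3,0) (1,0) (3,1) (1,1)
  WB@(2,1): attacks (3,2) (4,3) (3,0) (1,2) (1,0) [ray(-1,1) blocked at (1,2)]
Union (8 distinct): (1,0) (1,1) (1,2) (2,1) (3,0) (3,1) (3,2) (4,3)

Answer: 8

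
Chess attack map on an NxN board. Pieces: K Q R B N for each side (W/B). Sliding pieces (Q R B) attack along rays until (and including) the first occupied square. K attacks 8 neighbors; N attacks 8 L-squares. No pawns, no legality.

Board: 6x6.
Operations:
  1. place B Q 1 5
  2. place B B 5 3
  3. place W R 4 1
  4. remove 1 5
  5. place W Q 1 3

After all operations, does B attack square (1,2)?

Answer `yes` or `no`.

Answer: no

Derivation:
Op 1: place BQ@(1,5)
Op 2: place BB@(5,3)
Op 3: place WR@(4,1)
Op 4: remove (1,5)
Op 5: place WQ@(1,3)
Per-piece attacks for B:
  BB@(5,3): attacks (4,4) (3,5) (4,2) (3,1) (2,0)
B attacks (1,2): no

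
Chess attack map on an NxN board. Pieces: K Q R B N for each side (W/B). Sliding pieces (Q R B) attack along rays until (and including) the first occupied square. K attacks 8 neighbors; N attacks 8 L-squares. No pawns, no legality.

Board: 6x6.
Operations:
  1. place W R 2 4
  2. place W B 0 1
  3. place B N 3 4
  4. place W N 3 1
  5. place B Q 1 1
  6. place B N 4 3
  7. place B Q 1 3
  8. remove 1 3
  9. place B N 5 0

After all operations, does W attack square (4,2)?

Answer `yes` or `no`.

Answer: no

Derivation:
Op 1: place WR@(2,4)
Op 2: place WB@(0,1)
Op 3: place BN@(3,4)
Op 4: place WN@(3,1)
Op 5: place BQ@(1,1)
Op 6: place BN@(4,3)
Op 7: place BQ@(1,3)
Op 8: remove (1,3)
Op 9: place BN@(5,0)
Per-piece attacks for W:
  WB@(0,1): attacks (1,2) (2,3) (3,4) (1,0) [ray(1,1) blocked at (3,4)]
  WR@(2,4): attacks (2,5) (2,3) (2,2) (2,1) (2,0) (3,4) (1,4) (0,4) [ray(1,0) blocked at (3,4)]
  WN@(3,1): attacks (4,3) (5,2) (2,3) (1,2) (5,0) (1,0)
W attacks (4,2): no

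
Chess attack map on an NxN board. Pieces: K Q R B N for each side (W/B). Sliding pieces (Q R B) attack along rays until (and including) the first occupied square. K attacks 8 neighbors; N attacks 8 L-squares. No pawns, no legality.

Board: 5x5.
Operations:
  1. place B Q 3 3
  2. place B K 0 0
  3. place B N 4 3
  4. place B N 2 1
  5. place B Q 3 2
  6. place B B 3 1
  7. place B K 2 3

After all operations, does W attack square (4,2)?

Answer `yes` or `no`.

Answer: no

Derivation:
Op 1: place BQ@(3,3)
Op 2: place BK@(0,0)
Op 3: place BN@(4,3)
Op 4: place BN@(2,1)
Op 5: place BQ@(3,2)
Op 6: place BB@(3,1)
Op 7: place BK@(2,3)
Per-piece attacks for W:
W attacks (4,2): no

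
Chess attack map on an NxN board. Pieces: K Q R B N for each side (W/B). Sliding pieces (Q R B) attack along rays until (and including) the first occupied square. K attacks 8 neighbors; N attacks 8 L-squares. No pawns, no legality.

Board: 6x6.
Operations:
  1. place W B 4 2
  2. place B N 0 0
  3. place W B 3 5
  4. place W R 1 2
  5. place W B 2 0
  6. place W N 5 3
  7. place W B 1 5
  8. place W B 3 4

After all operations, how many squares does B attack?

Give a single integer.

Op 1: place WB@(4,2)
Op 2: place BN@(0,0)
Op 3: place WB@(3,5)
Op 4: place WR@(1,2)
Op 5: place WB@(2,0)
Op 6: place WN@(5,3)
Op 7: place WB@(1,5)
Op 8: place WB@(3,4)
Per-piece attacks for B:
  BN@(0,0): attacks (1,2) (2,1)
Union (2 distinct): (1,2) (2,1)

Answer: 2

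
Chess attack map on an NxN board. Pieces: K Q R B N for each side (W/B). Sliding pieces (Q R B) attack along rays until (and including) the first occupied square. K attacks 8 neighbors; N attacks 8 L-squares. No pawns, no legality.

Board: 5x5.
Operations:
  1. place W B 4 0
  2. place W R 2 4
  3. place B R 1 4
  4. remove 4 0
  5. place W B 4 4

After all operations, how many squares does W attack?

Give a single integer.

Op 1: place WB@(4,0)
Op 2: place WR@(2,4)
Op 3: place BR@(1,4)
Op 4: remove (4,0)
Op 5: place WB@(4,4)
Per-piece attacks for W:
  WR@(2,4): attacks (2,3) (2,2) (2,1) (2,0) (3,4) (4,4) (1,4) [ray(1,0) blocked at (4,4); ray(-1,0) blocked at (1,4)]
  WB@(4,4): attacks (3,3) (2,2) (1,1) (0,0)
Union (10 distinct): (0,0) (1,1) (1,4) (2,0) (2,1) (2,2) (2,3) (3,3) (3,4) (4,4)

Answer: 10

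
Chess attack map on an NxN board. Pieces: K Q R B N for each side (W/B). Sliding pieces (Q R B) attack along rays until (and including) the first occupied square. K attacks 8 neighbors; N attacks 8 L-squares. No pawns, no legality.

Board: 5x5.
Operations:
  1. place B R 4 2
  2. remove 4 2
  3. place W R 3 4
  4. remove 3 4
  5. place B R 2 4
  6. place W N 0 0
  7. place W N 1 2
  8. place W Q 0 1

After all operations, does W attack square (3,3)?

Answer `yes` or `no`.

Answer: yes

Derivation:
Op 1: place BR@(4,2)
Op 2: remove (4,2)
Op 3: place WR@(3,4)
Op 4: remove (3,4)
Op 5: place BR@(2,4)
Op 6: place WN@(0,0)
Op 7: place WN@(1,2)
Op 8: place WQ@(0,1)
Per-piece attacks for W:
  WN@(0,0): attacks (1,2) (2,1)
  WQ@(0,1): attacks (0,2) (0,3) (0,4) (0,0) (1,1) (2,1) (3,1) (4,1) (1,2) (1,0) [ray(0,-1) blocked at (0,0); ray(1,1) blocked at (1,2)]
  WN@(1,2): attacks (2,4) (3,3) (0,4) (2,0) (3,1) (0,0)
W attacks (3,3): yes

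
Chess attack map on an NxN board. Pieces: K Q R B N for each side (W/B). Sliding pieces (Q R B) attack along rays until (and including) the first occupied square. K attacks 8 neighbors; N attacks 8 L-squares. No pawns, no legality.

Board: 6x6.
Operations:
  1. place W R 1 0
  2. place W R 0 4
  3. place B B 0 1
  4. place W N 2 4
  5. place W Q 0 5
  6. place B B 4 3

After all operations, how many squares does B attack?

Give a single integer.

Answer: 10

Derivation:
Op 1: place WR@(1,0)
Op 2: place WR@(0,4)
Op 3: place BB@(0,1)
Op 4: place WN@(2,4)
Op 5: place WQ@(0,5)
Op 6: place BB@(4,3)
Per-piece attacks for B:
  BB@(0,1): attacks (1,2) (2,3) (3,4) (4,5) (1,0) [ray(1,-1) blocked at (1,0)]
  BB@(4,3): attacks (5,4) (5,2) (3,4) (2,5) (3,2) (2,1) (1,0) [ray(-1,-1) blocked at (1,0)]
Union (10 distinct): (1,0) (1,2) (2,1) (2,3) (2,5) (3,2) (3,4) (4,5) (5,2) (5,4)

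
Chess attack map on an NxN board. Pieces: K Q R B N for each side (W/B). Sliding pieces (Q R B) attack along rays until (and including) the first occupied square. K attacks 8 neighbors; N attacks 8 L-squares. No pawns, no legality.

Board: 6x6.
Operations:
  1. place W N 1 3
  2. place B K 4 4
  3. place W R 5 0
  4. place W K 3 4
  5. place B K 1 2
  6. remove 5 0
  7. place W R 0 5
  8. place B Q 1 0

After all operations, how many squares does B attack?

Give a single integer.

Answer: 23

Derivation:
Op 1: place WN@(1,3)
Op 2: place BK@(4,4)
Op 3: place WR@(5,0)
Op 4: place WK@(3,4)
Op 5: place BK@(1,2)
Op 6: remove (5,0)
Op 7: place WR@(0,5)
Op 8: place BQ@(1,0)
Per-piece attacks for B:
  BQ@(1,0): attacks (1,1) (1,2) (2,0) (3,0) (4,0) (5,0) (0,0) (2,1) (3,2) (4,3) (5,4) (0,1) [ray(0,1) blocked at (1,2)]
  BK@(1,2): attacks (1,3) (1,1) (2,2) (0,2) (2,3) (2,1) (0,3) (0,1)
  BK@(4,4): attacks (4,5) (4,3) (5,4) (3,4) (5,5) (5,3) (3,5) (3,3)
Union (23 distinct): (0,0) (0,1) (0,2) (0,3) (1,1) (1,2) (1,3) (2,0) (2,1) (2,2) (2,3) (3,0) (3,2) (3,3) (3,4) (3,5) (4,0) (4,3) (4,5) (5,0) (5,3) (5,4) (5,5)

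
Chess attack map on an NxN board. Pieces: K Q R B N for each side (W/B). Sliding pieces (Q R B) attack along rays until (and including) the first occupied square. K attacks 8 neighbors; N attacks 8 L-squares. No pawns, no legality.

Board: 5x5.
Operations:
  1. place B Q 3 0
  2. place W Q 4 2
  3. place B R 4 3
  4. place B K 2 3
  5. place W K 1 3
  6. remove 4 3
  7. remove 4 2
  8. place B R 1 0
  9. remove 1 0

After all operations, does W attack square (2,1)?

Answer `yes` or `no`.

Answer: no

Derivation:
Op 1: place BQ@(3,0)
Op 2: place WQ@(4,2)
Op 3: place BR@(4,3)
Op 4: place BK@(2,3)
Op 5: place WK@(1,3)
Op 6: remove (4,3)
Op 7: remove (4,2)
Op 8: place BR@(1,0)
Op 9: remove (1,0)
Per-piece attacks for W:
  WK@(1,3): attacks (1,4) (1,2) (2,3) (0,3) (2,4) (2,2) (0,4) (0,2)
W attacks (2,1): no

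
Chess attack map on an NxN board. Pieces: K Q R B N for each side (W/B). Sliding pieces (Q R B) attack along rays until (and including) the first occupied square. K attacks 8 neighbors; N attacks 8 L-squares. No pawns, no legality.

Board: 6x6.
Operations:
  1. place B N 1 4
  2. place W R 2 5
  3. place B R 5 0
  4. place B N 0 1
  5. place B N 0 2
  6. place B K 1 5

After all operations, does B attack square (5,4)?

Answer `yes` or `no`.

Op 1: place BN@(1,4)
Op 2: place WR@(2,5)
Op 3: place BR@(5,0)
Op 4: place BN@(0,1)
Op 5: place BN@(0,2)
Op 6: place BK@(1,5)
Per-piece attacks for B:
  BN@(0,1): attacks (1,3) (2,2) (2,0)
  BN@(0,2): attacks (1,4) (2,3) (1,0) (2,1)
  BN@(1,4): attacks (3,5) (2,2) (3,3) (0,2)
  BK@(1,5): attacks (1,4) (2,5) (0,5) (2,4) (0,4)
  BR@(5,0): attacks (5,1) (5,2) (5,3) (5,4) (5,5) (4,0) (3,0) (2,0) (1,0) (0,0)
B attacks (5,4): yes

Answer: yes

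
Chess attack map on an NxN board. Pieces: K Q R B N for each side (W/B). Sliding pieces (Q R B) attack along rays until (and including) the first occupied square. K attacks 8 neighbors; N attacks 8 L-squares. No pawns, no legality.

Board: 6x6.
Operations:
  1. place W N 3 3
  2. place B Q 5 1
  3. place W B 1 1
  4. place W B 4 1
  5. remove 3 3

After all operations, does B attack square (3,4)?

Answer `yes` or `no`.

Op 1: place WN@(3,3)
Op 2: place BQ@(5,1)
Op 3: place WB@(1,1)
Op 4: place WB@(4,1)
Op 5: remove (3,3)
Per-piece attacks for B:
  BQ@(5,1): attacks (5,2) (5,3) (5,4) (5,5) (5,0) (4,1) (4,2) (3,3) (2,4) (1,5) (4,0) [ray(-1,0) blocked at (4,1)]
B attacks (3,4): no

Answer: no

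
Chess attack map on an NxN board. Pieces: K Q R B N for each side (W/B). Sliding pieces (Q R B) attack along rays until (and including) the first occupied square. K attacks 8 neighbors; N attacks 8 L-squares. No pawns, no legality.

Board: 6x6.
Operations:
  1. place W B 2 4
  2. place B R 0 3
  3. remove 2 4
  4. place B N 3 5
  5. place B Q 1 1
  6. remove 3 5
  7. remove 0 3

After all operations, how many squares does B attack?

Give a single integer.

Answer: 17

Derivation:
Op 1: place WB@(2,4)
Op 2: place BR@(0,3)
Op 3: remove (2,4)
Op 4: place BN@(3,5)
Op 5: place BQ@(1,1)
Op 6: remove (3,5)
Op 7: remove (0,3)
Per-piece attacks for B:
  BQ@(1,1): attacks (1,2) (1,3) (1,4) (1,5) (1,0) (2,1) (3,1) (4,1) (5,1) (0,1) (2,2) (3,3) (4,4) (5,5) (2,0) (0,2) (0,0)
Union (17 distinct): (0,0) (0,1) (0,2) (1,0) (1,2) (1,3) (1,4) (1,5) (2,0) (2,1) (2,2) (3,1) (3,3) (4,1) (4,4) (5,1) (5,5)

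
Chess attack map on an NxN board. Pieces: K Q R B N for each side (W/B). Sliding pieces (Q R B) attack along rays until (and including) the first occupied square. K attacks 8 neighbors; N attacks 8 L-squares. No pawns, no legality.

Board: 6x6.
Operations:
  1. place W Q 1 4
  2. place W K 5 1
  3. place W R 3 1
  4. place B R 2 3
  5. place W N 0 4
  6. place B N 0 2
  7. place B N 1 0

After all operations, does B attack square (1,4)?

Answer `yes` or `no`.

Answer: yes

Derivation:
Op 1: place WQ@(1,4)
Op 2: place WK@(5,1)
Op 3: place WR@(3,1)
Op 4: place BR@(2,3)
Op 5: place WN@(0,4)
Op 6: place BN@(0,2)
Op 7: place BN@(1,0)
Per-piece attacks for B:
  BN@(0,2): attacks (1,4) (2,3) (1,0) (2,1)
  BN@(1,0): attacks (2,2) (3,1) (0,2)
  BR@(2,3): attacks (2,4) (2,5) (2,2) (2,1) (2,0) (3,3) (4,3) (5,3) (1,3) (0,3)
B attacks (1,4): yes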